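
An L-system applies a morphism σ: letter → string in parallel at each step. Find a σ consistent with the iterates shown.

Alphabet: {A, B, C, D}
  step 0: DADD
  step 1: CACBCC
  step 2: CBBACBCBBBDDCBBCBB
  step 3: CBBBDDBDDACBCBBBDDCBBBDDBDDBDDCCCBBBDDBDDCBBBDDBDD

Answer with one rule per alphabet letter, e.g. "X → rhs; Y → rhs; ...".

  step 2 ⇒ step 3: CBBACBCBBBDDCBBCBB ⇒ CBB·BDD·BDD·ACB·CBB·BDD·CBB·BDD·BDD·BDD·C·C·CBB·BDD·BDD·CBB·BDD·BDD
    A ↦ ACB
    B ↦ BDD
    C ↦ CBB
    D ↦ C

A->ACB, B->BDD, C->CBB, D->C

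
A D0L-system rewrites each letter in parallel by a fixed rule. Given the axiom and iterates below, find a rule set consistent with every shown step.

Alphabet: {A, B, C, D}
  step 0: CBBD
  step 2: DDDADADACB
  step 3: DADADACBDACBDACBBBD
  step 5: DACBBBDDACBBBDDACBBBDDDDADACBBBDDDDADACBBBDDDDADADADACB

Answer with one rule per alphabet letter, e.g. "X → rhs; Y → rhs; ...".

A->CB, B->D, C->BB, D->DA

  step 2 ⇒ step 3: DDDADADACB ⇒ DA·DA·DA·CB·DA·CB·DA·CB·BB·D
    A ↦ CB
    B ↦ D
    C ↦ BB
    D ↦ DA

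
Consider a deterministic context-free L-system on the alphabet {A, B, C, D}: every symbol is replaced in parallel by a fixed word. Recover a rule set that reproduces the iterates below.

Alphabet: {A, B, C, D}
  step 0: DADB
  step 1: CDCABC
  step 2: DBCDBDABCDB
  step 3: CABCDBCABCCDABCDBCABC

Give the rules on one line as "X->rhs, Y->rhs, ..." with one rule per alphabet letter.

A->D, B->ABC, C->DB, D->C

  step 2 ⇒ step 3: DBCDBDABCDB ⇒ C·ABC·DB·C·ABC·C·D·ABC·DB·C·ABC
    A ↦ D
    B ↦ ABC
    C ↦ DB
    D ↦ C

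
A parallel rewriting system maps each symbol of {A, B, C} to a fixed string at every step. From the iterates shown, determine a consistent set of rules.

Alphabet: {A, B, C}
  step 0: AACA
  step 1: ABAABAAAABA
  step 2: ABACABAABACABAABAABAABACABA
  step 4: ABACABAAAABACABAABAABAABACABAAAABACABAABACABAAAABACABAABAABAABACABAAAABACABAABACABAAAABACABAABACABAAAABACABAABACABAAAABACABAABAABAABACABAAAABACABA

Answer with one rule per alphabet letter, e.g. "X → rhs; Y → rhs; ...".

  step 1 ⇒ step 2: ABAABAAAABA ⇒ ABA·C·ABA·ABA·C·ABA·ABA·ABA·ABA·C·ABA
    A ↦ ABA
    B ↦ C
  step 0 ⇒ step 1: AACA ⇒ ABA·ABA·AA·ABA
    C ↦ AA

A->ABA, B->C, C->AA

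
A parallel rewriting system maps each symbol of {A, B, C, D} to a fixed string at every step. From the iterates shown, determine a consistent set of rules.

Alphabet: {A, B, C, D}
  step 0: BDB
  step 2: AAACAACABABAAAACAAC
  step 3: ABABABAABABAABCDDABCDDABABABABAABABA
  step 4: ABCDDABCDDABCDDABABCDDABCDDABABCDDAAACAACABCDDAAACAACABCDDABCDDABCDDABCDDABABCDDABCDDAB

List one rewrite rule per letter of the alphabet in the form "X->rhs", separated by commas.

A->AB, B->CDD, C->A, D->AAC

  step 3 ⇒ step 4: ABABABAABABAABCDDABCDDABABABABAABABA ⇒ AB·CDD·AB·CDD·AB·CDD·AB·AB·CDD·AB·CDD·AB·AB·CDD·A·AAC·AAC·AB·CDD·A·AAC·AAC·AB·CDD·AB·CDD·AB·CDD·AB·CDD·AB·AB·CDD·AB·CDD·AB
    A ↦ AB
    B ↦ CDD
    C ↦ A
    D ↦ AAC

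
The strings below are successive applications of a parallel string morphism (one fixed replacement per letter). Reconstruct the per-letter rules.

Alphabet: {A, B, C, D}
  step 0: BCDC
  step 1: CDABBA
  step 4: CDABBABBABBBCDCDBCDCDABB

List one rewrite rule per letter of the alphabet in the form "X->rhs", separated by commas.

A->B, B->CD, C->A, D->BB

  step 0 ⇒ step 1: BCDC ⇒ CD·A·BB·A
    B ↦ CD
    C ↦ A
    D ↦ BB
    A ↦ B  (constrained at step 1)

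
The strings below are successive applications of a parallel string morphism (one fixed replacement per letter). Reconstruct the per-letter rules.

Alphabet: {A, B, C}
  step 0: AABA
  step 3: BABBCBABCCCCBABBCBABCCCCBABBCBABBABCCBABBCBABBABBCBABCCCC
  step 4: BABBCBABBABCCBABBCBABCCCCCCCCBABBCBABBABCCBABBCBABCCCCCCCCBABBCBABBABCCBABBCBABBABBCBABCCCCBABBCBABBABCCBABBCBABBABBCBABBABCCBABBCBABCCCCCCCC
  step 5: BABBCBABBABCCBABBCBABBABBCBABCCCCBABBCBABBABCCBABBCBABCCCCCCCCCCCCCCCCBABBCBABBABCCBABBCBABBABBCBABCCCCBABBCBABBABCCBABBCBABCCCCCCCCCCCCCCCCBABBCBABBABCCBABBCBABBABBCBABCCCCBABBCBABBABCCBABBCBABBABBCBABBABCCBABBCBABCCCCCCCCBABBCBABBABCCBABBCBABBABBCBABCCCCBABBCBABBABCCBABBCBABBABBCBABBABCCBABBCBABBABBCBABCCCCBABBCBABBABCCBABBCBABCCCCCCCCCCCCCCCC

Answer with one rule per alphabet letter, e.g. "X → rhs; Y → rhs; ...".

A->BC, B->BAB, C->CC

  step 4 ⇒ step 5: BABBCBABBABCCBABBCBABCCCCCCCCBABBCBABBABCCBABBCBABCCCCCCCCBABBCBABBABCCBABBCBABBABBCBABCCCCBABBCBABBABCCBABBCBABBABBCBABBABCCBABBCBABCCCCCCCC ⇒ BAB·BC·BAB·BAB·CC·BAB·BC·BAB·BAB·BC·BAB·CC·CC·BAB·BC·BAB·BAB·CC·BAB·BC·BAB·CC·CC·CC·CC·CC·CC·CC·CC·BAB·BC·BAB·BAB·CC·BAB·BC·BAB·BAB·BC·BAB·CC·CC·BAB·BC·BAB·BAB·CC·BAB·BC·BAB·CC·CC·CC·CC·CC·CC·CC·CC·BAB·BC·BAB·BAB·CC·BAB·BC·BAB·BAB·BC·BAB·CC·CC·BAB·BC·BAB·BAB·CC·BAB·BC·BAB·BAB·BC·BAB·BAB·CC·BAB·BC·BAB·CC·CC·CC·CC·BAB·BC·BAB·BAB·CC·BAB·BC·BAB·BAB·BC·BAB·CC·CC·BAB·BC·BAB·BAB·CC·BAB·BC·BAB·BAB·BC·BAB·BAB·CC·BAB·BC·BAB·BAB·BC·BAB·CC·CC·BAB·BC·BAB·BAB·CC·BAB·BC·BAB·CC·CC·CC·CC·CC·CC·CC·CC
    A ↦ BC
    B ↦ BAB
    C ↦ CC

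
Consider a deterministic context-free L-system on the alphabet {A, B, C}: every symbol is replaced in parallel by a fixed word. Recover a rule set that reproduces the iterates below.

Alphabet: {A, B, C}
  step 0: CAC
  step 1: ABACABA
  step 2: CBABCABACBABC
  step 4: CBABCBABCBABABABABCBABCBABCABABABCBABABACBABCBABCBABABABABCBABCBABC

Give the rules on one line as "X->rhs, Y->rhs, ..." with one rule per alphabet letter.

  step 1 ⇒ step 2: ABACABA ⇒ C·BAB·C·ABA·C·BAB·C
    A ↦ C
    B ↦ BAB
    C ↦ ABA

A->C, B->BAB, C->ABA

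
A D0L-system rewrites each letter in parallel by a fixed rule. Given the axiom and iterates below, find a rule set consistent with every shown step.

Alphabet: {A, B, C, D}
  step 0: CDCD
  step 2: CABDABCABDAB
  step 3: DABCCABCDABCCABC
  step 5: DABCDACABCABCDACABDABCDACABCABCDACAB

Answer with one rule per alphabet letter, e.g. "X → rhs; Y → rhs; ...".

A->B, B->C, C->DA, D->CA

  step 2 ⇒ step 3: CABDABCABDAB ⇒ DA·B·C·CA·B·C·DA·B·C·CA·B·C
    A ↦ B
    B ↦ C
    C ↦ DA
    D ↦ CA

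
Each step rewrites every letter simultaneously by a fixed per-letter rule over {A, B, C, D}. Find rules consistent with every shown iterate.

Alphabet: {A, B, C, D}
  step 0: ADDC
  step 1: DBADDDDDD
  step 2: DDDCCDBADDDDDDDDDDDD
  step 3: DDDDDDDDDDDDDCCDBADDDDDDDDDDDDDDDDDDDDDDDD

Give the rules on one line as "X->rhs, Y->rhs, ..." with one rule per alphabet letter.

A->DBA, B->DCC, C->DD, D->DD

  step 2 ⇒ step 3: DDDCCDBADDDDDDDDDDDD ⇒ DD·DD·DD·DD·DD·DD·DCC·DBA·DD·DD·DD·DD·DD·DD·DD·DD·DD·DD·DD·DD
    A ↦ DBA
    B ↦ DCC
    C ↦ DD
    D ↦ DD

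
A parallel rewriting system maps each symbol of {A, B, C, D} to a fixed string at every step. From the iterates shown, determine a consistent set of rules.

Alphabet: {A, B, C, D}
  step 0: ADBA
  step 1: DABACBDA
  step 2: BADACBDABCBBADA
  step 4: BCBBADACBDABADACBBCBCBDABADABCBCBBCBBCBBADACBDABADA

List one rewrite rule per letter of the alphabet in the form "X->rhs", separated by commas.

  step 1 ⇒ step 2: DABACBDA ⇒ BA·DA·CB·DA·B·CB·BA·DA
    A ↦ DA
    B ↦ CB
    C ↦ B
    D ↦ BA

A->DA, B->CB, C->B, D->BA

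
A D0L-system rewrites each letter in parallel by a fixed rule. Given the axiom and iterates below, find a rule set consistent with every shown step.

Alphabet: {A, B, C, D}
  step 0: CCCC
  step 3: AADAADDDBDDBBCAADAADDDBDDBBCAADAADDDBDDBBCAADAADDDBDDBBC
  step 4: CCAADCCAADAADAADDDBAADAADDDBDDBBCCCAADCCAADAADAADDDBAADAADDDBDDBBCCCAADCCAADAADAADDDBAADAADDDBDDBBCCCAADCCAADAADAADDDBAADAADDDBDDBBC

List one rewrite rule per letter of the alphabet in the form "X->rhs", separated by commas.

A->C, B->DDB, C->BC, D->AAD

  step 3 ⇒ step 4: AADAADDDBDDBBCAADAADDDBDDBBCAADAADDDBDDBBCAADAADDDBDDBBC ⇒ C·C·AAD·C·C·AAD·AAD·AAD·DDB·AAD·AAD·DDB·DDB·BC·C·C·AAD·C·C·AAD·AAD·AAD·DDB·AAD·AAD·DDB·DDB·BC·C·C·AAD·C·C·AAD·AAD·AAD·DDB·AAD·AAD·DDB·DDB·BC·C·C·AAD·C·C·AAD·AAD·AAD·DDB·AAD·AAD·DDB·DDB·BC
    A ↦ C
    B ↦ DDB
    C ↦ BC
    D ↦ AAD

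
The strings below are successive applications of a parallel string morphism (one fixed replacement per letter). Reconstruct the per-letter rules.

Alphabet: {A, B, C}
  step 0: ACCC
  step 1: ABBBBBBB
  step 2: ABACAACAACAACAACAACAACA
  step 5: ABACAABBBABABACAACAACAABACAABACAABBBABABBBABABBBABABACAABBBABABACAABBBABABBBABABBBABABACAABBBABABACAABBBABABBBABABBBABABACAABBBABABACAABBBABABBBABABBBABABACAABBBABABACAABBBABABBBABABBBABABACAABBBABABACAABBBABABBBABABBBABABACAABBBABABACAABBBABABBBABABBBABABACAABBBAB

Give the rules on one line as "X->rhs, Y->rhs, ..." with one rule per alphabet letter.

  step 1 ⇒ step 2: ABBBBBBB ⇒ AB·ACA·ACA·ACA·ACA·ACA·ACA·ACA
    A ↦ AB
    B ↦ ACA
  step 0 ⇒ step 1: ACCC ⇒ AB·BB·BB·BB
    C ↦ BB

A->AB, B->ACA, C->BB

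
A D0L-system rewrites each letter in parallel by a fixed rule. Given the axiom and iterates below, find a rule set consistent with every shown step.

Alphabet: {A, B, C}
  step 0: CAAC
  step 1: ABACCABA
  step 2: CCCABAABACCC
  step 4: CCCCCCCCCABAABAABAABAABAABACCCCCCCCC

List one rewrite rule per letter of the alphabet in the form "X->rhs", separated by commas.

A->C, B->C, C->ABA

  step 1 ⇒ step 2: ABACCABA ⇒ C·C·C·ABA·ABA·C·C·C
    A ↦ C
    B ↦ C
    C ↦ ABA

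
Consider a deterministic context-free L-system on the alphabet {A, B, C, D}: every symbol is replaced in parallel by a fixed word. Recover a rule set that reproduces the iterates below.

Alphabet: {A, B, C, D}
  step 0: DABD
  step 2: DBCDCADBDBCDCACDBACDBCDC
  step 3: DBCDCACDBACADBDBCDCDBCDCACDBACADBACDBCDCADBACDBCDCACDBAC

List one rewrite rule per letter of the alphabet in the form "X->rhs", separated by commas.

  step 2 ⇒ step 3: DBCDCADBDBCDCACDBACDBCDC ⇒ DB·CDC·AC·DB·AC·ADB·DB·CDC·DB·CDC·AC·DB·AC·ADB·AC·DB·CDC·ADB·AC·DB·CDC·AC·DB·AC
    A ↦ ADB
    B ↦ CDC
    C ↦ AC
    D ↦ DB

A->ADB, B->CDC, C->AC, D->DB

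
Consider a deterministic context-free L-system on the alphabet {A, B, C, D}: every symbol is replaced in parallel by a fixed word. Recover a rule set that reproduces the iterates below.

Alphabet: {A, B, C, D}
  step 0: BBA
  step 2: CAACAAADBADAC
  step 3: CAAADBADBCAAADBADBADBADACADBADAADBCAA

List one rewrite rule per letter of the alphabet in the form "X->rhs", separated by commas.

  step 2 ⇒ step 3: CAACAAADBADAC ⇒ CAA·ADB·ADB·CAA·ADB·ADB·ADB·ADA·C·ADB·ADA·ADB·CAA
    A ↦ ADB
    B ↦ C
    C ↦ CAA
    D ↦ ADA

A->ADB, B->C, C->CAA, D->ADA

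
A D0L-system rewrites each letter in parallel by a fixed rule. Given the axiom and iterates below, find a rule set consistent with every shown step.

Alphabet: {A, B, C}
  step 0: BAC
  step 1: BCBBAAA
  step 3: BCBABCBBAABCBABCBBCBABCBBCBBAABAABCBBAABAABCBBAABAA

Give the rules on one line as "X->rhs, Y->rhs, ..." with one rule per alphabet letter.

  step 0 ⇒ step 1: BAC ⇒ BCB·BAA·A
    A ↦ BAA
    B ↦ BCB
    C ↦ A

A->BAA, B->BCB, C->A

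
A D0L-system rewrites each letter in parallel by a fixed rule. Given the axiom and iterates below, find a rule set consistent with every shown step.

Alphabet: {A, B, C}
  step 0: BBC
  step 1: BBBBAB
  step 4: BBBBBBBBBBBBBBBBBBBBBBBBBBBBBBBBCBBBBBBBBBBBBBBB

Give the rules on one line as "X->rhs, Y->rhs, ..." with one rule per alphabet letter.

  step 0 ⇒ step 1: BBC ⇒ BB·BB·AB
    B ↦ BB
    C ↦ AB
    A ↦ CB  (constrained at step 1)

A->CB, B->BB, C->AB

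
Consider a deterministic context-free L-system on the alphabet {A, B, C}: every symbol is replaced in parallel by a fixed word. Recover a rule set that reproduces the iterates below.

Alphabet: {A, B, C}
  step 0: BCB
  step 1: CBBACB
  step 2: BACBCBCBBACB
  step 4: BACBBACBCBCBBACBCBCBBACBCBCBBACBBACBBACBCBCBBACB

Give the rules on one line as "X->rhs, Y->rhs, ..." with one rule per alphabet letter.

  step 1 ⇒ step 2: CBBACB ⇒ BA·CB·CB·CB·BA·CB
    A ↦ CB
    B ↦ CB
    C ↦ BA

A->CB, B->CB, C->BA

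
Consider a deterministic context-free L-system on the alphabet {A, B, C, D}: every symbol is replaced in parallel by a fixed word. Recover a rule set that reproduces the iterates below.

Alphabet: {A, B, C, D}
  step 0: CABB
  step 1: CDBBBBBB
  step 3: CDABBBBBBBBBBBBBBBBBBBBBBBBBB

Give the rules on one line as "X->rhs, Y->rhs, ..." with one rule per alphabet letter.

  step 0 ⇒ step 1: CABB ⇒ CD·BB·BB·BB
    A ↦ BB
    B ↦ BB
    C ↦ CD
    D ↦ A  (constrained at step 1)

A->BB, B->BB, C->CD, D->A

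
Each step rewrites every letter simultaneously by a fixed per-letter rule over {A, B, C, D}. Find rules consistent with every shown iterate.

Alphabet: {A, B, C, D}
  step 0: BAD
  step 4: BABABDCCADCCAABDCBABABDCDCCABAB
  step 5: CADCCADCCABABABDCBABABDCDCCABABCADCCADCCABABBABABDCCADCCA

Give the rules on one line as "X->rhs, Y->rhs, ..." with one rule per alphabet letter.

A->DC, B->CA, C->AB, D->B

  step 4 ⇒ step 5: BABABDCCADCCAABDCBABABDCDCCABAB ⇒ CA·DC·CA·DC·CA·B·AB·AB·DC·B·AB·AB·DC·DC·CA·B·AB·CA·DC·CA·DC·CA·B·AB·B·AB·AB·DC·CA·DC·CA
    A ↦ DC
    B ↦ CA
    C ↦ AB
    D ↦ B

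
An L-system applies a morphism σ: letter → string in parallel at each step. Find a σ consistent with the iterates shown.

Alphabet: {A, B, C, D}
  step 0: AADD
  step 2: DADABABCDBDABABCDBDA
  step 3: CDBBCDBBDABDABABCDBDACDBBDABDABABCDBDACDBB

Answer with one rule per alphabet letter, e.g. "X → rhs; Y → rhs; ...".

A->B, B->DA, C->BAB, D->CDB

  step 2 ⇒ step 3: DADABABCDBDABABCDBDA ⇒ CDB·B·CDB·B·DA·B·DA·BAB·CDB·DA·CDB·B·DA·B·DA·BAB·CDB·DA·CDB·B
    A ↦ B
    B ↦ DA
    C ↦ BAB
    D ↦ CDB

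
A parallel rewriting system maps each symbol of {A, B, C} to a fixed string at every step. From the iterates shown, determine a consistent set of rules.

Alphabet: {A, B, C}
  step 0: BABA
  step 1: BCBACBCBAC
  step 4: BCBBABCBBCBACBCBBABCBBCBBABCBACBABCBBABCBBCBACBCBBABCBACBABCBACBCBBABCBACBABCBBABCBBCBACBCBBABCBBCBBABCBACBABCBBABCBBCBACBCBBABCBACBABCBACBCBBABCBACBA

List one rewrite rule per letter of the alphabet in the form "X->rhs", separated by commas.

  step 0 ⇒ step 1: BABA ⇒ BCB·AC·BCB·AC
    A ↦ AC
    B ↦ BCB
    C ↦ BA  (constrained at step 1)

A->AC, B->BCB, C->BA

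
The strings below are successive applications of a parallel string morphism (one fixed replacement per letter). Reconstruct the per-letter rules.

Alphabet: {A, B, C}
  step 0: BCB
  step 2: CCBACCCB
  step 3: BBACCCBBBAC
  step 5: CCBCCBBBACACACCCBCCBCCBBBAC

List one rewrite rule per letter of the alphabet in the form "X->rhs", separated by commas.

  step 2 ⇒ step 3: CCBACCCB ⇒ B·B·AC·CC·B·B·B·AC
    A ↦ CC
    B ↦ AC
    C ↦ B

A->CC, B->AC, C->B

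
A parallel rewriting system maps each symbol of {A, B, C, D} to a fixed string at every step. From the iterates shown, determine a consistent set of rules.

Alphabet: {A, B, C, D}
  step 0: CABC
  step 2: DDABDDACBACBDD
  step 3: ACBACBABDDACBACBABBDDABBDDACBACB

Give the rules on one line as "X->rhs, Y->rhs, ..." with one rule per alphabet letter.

A->AB, B->DD, C->B, D->ACB

  step 2 ⇒ step 3: DDABDDACBACBDD ⇒ ACB·ACB·AB·DD·ACB·ACB·AB·B·DD·AB·B·DD·ACB·ACB
    A ↦ AB
    B ↦ DD
    C ↦ B
    D ↦ ACB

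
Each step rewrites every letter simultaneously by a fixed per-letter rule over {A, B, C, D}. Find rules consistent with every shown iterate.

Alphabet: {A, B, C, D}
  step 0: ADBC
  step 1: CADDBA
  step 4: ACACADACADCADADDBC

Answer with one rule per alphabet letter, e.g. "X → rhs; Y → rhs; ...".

  step 0 ⇒ step 1: ADBC ⇒ C·AD·DB·A
    A ↦ C
    B ↦ DB
    C ↦ A
    D ↦ AD

A->C, B->DB, C->A, D->AD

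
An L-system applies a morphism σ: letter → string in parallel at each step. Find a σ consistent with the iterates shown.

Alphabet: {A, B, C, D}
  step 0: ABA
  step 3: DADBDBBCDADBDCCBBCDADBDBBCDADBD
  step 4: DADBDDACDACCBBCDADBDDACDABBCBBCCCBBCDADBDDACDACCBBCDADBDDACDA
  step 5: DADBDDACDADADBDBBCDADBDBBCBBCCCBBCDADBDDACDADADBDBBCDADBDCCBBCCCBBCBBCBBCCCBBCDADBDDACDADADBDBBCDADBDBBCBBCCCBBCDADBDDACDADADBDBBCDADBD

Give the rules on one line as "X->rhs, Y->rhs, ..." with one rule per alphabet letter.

A->DBD, B->C, C->BBC, D->DA

  step 4 ⇒ step 5: DADBDDACDACCBBCDADBDDACDABBCBBCCCBBCDADBDDACDACCBBCDADBDDACDA ⇒ DA·DBD·DA·C·DA·DA·DBD·BBC·DA·DBD·BBC·BBC·C·C·BBC·DA·DBD·DA·C·DA·DA·DBD·BBC·DA·DBD·C·C·BBC·C·C·BBC·BBC·BBC·C·C·BBC·DA·DBD·DA·C·DA·DA·DBD·BBC·DA·DBD·BBC·BBC·C·C·BBC·DA·DBD·DA·C·DA·DA·DBD·BBC·DA·DBD
    A ↦ DBD
    B ↦ C
    C ↦ BBC
    D ↦ DA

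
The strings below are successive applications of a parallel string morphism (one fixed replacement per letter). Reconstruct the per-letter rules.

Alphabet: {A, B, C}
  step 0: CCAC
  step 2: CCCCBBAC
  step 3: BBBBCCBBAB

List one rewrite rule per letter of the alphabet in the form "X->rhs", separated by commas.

A->BBA, B->C, C->B

  step 2 ⇒ step 3: CCCCBBAC ⇒ B·B·B·B·C·C·BBA·B
    A ↦ BBA
    B ↦ C
    C ↦ B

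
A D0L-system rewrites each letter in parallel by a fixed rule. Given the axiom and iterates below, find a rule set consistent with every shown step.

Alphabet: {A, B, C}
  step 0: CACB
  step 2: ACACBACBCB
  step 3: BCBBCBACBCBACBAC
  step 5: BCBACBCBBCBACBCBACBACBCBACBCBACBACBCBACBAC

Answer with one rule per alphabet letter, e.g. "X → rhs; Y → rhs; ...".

  step 2 ⇒ step 3: ACACBACBCB ⇒ BC·B·BC·B·AC·BC·B·AC·B·AC
    A ↦ BC
    B ↦ AC
    C ↦ B

A->BC, B->AC, C->B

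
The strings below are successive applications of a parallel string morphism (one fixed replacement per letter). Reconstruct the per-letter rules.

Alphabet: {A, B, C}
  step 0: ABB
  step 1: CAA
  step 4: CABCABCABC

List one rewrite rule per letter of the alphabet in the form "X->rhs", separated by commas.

  step 0 ⇒ step 1: ABB ⇒ C·A·A
    A ↦ C
    B ↦ A
    C ↦ BC  (constrained at step 1)

A->C, B->A, C->BC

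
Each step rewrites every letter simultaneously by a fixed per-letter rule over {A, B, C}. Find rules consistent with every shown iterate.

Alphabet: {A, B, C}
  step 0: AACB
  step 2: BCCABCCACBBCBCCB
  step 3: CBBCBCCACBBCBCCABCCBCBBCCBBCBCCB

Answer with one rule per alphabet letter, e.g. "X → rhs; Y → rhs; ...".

A->CA, B->CB, C->BC

  step 2 ⇒ step 3: BCCABCCACBBCBCCB ⇒ CB·BC·BC·CA·CB·BC·BC·CA·BC·CB·CB·BC·CB·BC·BC·CB
    A ↦ CA
    B ↦ CB
    C ↦ BC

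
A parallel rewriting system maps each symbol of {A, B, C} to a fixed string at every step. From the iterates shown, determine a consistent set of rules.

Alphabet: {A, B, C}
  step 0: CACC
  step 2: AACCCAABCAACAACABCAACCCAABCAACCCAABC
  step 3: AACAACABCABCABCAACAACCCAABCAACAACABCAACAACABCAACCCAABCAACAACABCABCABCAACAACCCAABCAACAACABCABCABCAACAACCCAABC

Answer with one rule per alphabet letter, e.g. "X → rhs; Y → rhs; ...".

  step 2 ⇒ step 3: AACCCAABCAACAACABCAACCCAABCAACCCAABC ⇒ AAC·AAC·ABC·ABC·ABC·AAC·AAC·CCA·ABC·AAC·AAC·ABC·AAC·AAC·ABC·AAC·CCA·ABC·AAC·AAC·ABC·ABC·ABC·AAC·AAC·CCA·ABC·AAC·AAC·ABC·ABC·ABC·AAC·AAC·CCA·ABC
    A ↦ AAC
    B ↦ CCA
    C ↦ ABC

A->AAC, B->CCA, C->ABC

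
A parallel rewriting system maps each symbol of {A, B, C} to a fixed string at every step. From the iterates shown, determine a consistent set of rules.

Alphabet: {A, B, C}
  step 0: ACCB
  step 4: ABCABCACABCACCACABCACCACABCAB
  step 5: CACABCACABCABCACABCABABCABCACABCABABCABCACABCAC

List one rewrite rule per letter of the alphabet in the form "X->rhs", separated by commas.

A->C, B->AC, C->AB

  step 4 ⇒ step 5: ABCABCACABCACCACABCACCACABCAB ⇒ C·AC·AB·C·AC·AB·C·AB·C·AC·AB·C·AB·AB·C·AB·C·AC·AB·C·AB·AB·C·AB·C·AC·AB·C·AC
    A ↦ C
    B ↦ AC
    C ↦ AB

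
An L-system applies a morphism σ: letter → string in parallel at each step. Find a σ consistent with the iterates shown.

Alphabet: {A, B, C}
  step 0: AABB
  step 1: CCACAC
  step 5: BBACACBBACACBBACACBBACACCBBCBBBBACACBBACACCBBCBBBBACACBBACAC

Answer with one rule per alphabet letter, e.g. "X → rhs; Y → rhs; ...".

  step 0 ⇒ step 1: AABB ⇒ C·C·AC·AC
    A ↦ C
    B ↦ AC
    C ↦ BB  (constrained at step 1)

A->C, B->AC, C->BB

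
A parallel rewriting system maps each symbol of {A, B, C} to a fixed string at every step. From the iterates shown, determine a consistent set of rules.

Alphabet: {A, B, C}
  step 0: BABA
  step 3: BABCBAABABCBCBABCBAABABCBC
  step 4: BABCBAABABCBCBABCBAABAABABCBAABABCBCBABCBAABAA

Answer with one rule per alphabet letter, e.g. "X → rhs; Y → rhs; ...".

A->BC, B->BA, C->A

  step 3 ⇒ step 4: BABCBAABABCBCBABCBAABABCBC ⇒ BA·BC·BA·A·BA·BC·BC·BA·BC·BA·A·BA·A·BA·BC·BA·A·BA·BC·BC·BA·BC·BA·A·BA·A
    A ↦ BC
    B ↦ BA
    C ↦ A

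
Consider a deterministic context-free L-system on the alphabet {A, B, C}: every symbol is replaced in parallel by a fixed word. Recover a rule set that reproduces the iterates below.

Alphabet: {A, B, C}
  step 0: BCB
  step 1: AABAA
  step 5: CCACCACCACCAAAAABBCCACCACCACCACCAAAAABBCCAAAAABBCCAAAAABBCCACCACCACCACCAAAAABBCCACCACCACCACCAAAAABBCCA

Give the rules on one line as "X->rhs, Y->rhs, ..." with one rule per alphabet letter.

  step 0 ⇒ step 1: BCB ⇒ AA·B·AA
    B ↦ AA
    C ↦ B
    A ↦ CCA  (constrained at step 1)

A->CCA, B->AA, C->B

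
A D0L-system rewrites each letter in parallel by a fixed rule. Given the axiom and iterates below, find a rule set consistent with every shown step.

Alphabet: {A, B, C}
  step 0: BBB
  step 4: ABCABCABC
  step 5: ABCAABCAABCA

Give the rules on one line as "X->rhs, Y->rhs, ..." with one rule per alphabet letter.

  step 4 ⇒ step 5: ABCABCABC ⇒ AB·C·A·AB·C·A·AB·C·A
    A ↦ AB
    B ↦ C
    C ↦ A

A->AB, B->C, C->A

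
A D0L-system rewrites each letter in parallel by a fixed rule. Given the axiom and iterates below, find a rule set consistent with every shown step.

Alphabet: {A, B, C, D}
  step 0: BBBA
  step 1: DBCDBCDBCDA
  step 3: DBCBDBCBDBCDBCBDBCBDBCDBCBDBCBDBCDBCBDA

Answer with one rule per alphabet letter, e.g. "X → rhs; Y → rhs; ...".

  step 0 ⇒ step 1: BBBA ⇒ DBC·DBC·DBC·DA
    A ↦ DA
    B ↦ DBC
    C ↦ B  (constrained at step 1)
    D ↦ B  (constrained at step 1)

A->DA, B->DBC, C->B, D->B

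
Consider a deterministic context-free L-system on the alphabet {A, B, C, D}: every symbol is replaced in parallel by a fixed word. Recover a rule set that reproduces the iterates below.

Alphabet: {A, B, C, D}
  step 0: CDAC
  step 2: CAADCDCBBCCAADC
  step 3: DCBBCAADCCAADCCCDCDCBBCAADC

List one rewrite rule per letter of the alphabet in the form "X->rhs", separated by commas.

A->B, B->C, C->DC, D->CAA

  step 2 ⇒ step 3: CAADCDCBBCCAADC ⇒ DC·B·B·CAA·DC·CAA·DC·C·C·DC·DC·B·B·CAA·DC
    A ↦ B
    B ↦ C
    C ↦ DC
    D ↦ CAA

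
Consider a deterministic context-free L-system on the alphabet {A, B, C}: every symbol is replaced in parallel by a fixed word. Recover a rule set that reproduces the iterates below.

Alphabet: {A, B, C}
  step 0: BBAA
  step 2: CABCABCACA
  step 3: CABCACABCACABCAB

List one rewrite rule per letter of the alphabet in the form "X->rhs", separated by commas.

  step 2 ⇒ step 3: CABCABCACA ⇒ CA·B·CA·CA·B·CA·CA·B·CA·B
    A ↦ B
    B ↦ CA
    C ↦ CA

A->B, B->CA, C->CA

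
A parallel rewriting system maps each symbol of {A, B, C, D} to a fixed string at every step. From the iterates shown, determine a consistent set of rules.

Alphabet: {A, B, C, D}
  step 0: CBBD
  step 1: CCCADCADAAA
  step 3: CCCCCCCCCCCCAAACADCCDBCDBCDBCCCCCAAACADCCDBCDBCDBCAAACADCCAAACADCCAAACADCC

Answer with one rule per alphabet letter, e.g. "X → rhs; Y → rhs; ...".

  step 0 ⇒ step 1: CBBD ⇒ CC·CAD·CAD·AAA
    B ↦ CAD
    C ↦ CC
    D ↦ AAA
    A ↦ DBC  (constrained at step 1)

A->DBC, B->CAD, C->CC, D->AAA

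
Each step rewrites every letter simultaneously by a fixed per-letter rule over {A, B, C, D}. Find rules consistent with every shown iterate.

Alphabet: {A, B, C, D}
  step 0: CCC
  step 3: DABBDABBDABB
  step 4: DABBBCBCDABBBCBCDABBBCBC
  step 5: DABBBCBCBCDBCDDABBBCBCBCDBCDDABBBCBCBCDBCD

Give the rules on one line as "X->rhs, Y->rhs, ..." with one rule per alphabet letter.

A->BB, B->BC, C->D, D->DA

  step 4 ⇒ step 5: DABBBCBCDABBBCBCDABBBCBC ⇒ DA·BB·BC·BC·BC·D·BC·D·DA·BB·BC·BC·BC·D·BC·D·DA·BB·BC·BC·BC·D·BC·D
    A ↦ BB
    B ↦ BC
    C ↦ D
    D ↦ DA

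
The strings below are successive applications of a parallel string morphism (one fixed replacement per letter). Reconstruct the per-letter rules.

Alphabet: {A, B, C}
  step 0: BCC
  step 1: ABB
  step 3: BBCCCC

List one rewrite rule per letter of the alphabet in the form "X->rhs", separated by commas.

  step 0 ⇒ step 1: BCC ⇒ A·B·B
    B ↦ A
    C ↦ B
    A ↦ CC  (constrained at step 1)

A->CC, B->A, C->B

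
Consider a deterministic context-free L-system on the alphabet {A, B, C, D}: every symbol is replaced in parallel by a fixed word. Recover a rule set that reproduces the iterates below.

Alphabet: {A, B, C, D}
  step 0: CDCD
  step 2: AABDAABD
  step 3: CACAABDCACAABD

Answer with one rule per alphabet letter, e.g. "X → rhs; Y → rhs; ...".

  step 2 ⇒ step 3: AABDAABD ⇒ CA·CA·A·BD·CA·CA·A·BD
    A ↦ CA
    B ↦ A
    D ↦ BD
    C ↦ B  (constrained at step 0)

A->CA, B->A, C->B, D->BD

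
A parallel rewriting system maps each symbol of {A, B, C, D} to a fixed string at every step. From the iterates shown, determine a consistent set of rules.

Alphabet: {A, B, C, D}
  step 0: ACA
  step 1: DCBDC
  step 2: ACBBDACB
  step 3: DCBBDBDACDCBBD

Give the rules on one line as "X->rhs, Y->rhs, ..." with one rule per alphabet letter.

A->DC, B->BD, C->B, D->AC

  step 2 ⇒ step 3: ACBBDACB ⇒ DC·B·BD·BD·AC·DC·B·BD
    A ↦ DC
    B ↦ BD
    C ↦ B
    D ↦ AC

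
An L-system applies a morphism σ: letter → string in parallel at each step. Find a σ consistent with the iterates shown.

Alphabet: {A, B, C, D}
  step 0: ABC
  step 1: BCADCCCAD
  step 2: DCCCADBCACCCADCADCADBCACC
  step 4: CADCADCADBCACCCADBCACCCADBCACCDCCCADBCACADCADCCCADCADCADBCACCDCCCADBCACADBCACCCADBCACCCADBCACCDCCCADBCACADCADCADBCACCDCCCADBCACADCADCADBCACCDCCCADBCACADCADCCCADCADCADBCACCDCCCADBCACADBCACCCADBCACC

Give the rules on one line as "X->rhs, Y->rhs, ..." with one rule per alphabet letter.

A->BCA, B->DCC, C->CAD, D->CC

  step 1 ⇒ step 2: BCADCCCAD ⇒ DCC·CAD·BCA·CC·CAD·CAD·CAD·BCA·CC
    A ↦ BCA
    B ↦ DCC
    C ↦ CAD
    D ↦ CC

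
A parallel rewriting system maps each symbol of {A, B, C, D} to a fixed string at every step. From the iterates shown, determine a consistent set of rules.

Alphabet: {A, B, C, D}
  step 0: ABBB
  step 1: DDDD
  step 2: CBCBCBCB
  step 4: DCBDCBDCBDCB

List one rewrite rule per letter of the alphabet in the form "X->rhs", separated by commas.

A->D, B->D, C->A, D->CB

  step 1 ⇒ step 2: DDDD ⇒ CB·CB·CB·CB
    D ↦ CB
  step 0 ⇒ step 1: ABBB ⇒ D·D·D·D
    A ↦ D
  step 0 ⇒ step 1: ABBB ⇒ D·D·D·D
    B ↦ D
    C ↦ A  (constrained at step 2)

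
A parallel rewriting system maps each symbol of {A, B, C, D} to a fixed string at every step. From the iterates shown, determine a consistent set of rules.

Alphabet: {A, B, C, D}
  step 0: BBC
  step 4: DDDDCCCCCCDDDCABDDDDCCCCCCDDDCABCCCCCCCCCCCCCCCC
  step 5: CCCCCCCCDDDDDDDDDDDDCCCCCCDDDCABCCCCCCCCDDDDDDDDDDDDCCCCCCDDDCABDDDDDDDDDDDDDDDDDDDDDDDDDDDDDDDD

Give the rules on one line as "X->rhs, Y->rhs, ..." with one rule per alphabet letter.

A->DC, B->AB, C->DD, D->CC

  step 4 ⇒ step 5: DDDDCCCCCCDDDCABDDDDCCCCCCDDDCABCCCCCCCCCCCCCCCC ⇒ CC·CC·CC·CC·DD·DD·DD·DD·DD·DD·CC·CC·CC·DD·DC·AB·CC·CC·CC·CC·DD·DD·DD·DD·DD·DD·CC·CC·CC·DD·DC·AB·DD·DD·DD·DD·DD·DD·DD·DD·DD·DD·DD·DD·DD·DD·DD·DD
    A ↦ DC
    B ↦ AB
    C ↦ DD
    D ↦ CC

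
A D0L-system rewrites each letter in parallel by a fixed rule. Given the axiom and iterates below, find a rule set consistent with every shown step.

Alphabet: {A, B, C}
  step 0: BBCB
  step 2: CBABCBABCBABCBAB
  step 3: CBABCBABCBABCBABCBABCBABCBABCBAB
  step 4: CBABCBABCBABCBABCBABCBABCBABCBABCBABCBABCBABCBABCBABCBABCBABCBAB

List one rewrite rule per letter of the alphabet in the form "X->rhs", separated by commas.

  step 3 ⇒ step 4: CBABCBABCBABCBABCBABCBABCBABCBAB ⇒ CB·AB·CB·AB·CB·AB·CB·AB·CB·AB·CB·AB·CB·AB·CB·AB·CB·AB·CB·AB·CB·AB·CB·AB·CB·AB·CB·AB·CB·AB·CB·AB
    A ↦ CB
    B ↦ AB
    C ↦ CB

A->CB, B->AB, C->CB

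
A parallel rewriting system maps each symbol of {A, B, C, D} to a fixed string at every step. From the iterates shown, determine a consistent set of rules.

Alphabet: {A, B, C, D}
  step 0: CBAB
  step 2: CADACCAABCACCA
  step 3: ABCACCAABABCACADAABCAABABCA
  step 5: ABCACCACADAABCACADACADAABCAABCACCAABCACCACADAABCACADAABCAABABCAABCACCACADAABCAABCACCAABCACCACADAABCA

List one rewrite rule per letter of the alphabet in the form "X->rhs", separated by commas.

A->CA, B->DA, C->AB, D->C

  step 2 ⇒ step 3: CADACCAABCACCA ⇒ AB·CA·C·CA·AB·AB·CA·CA·DA·AB·CA·AB·AB·CA
    A ↦ CA
    B ↦ DA
    C ↦ AB
    D ↦ C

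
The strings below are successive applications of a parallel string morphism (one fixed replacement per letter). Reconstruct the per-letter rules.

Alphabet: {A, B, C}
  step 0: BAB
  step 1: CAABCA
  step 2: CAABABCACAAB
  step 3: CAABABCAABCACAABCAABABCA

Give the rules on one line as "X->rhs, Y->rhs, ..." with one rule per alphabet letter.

  step 2 ⇒ step 3: CAABABCACAAB ⇒ CA·AB·AB·CA·AB·CA·CA·AB·CA·AB·AB·CA
    A ↦ AB
    B ↦ CA
    C ↦ CA

A->AB, B->CA, C->CA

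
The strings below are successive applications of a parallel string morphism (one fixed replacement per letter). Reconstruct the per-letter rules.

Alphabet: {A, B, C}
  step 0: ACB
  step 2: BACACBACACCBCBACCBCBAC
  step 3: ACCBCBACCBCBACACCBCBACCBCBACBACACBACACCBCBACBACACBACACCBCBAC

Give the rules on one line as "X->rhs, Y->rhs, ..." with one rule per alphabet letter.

A->CBC, B->AC, C->BAC

  step 2 ⇒ step 3: BACACBACACCBCBACCBCBAC ⇒ AC·CBC·BAC·CBC·BAC·AC·CBC·BAC·CBC·BAC·BAC·AC·BAC·AC·CBC·BAC·BAC·AC·BAC·AC·CBC·BAC
    A ↦ CBC
    B ↦ AC
    C ↦ BAC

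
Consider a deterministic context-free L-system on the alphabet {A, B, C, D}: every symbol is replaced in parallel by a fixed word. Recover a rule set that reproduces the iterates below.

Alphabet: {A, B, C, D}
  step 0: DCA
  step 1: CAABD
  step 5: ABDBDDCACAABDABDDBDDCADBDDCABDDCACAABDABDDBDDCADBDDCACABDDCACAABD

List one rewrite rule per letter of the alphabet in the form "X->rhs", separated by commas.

A->D, B->BDD, C->AB, D->CA

  step 0 ⇒ step 1: DCA ⇒ CA·AB·D
    A ↦ D
    C ↦ AB
    D ↦ CA
    B ↦ BDD  (constrained at step 1)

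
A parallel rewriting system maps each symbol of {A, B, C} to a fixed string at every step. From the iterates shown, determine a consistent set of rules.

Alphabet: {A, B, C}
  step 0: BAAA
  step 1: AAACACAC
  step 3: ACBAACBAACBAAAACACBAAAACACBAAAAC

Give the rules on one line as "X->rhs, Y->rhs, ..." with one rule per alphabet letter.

A->AC, B->AA, C->BA

  step 0 ⇒ step 1: BAAA ⇒ AA·AC·AC·AC
    A ↦ AC
    B ↦ AA
    C ↦ BA  (constrained at step 1)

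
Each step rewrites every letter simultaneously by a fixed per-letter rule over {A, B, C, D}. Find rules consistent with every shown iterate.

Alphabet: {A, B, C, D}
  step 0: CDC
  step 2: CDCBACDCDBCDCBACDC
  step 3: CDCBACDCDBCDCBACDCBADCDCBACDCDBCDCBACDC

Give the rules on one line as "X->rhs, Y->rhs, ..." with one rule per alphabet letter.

A->B, B->D, C->CDC, D->BA

  step 2 ⇒ step 3: CDCBACDCDBCDCBACDC ⇒ CDC·BA·CDC·D·B·CDC·BA·CDC·BA·D·CDC·BA·CDC·D·B·CDC·BA·CDC
    A ↦ B
    B ↦ D
    C ↦ CDC
    D ↦ BA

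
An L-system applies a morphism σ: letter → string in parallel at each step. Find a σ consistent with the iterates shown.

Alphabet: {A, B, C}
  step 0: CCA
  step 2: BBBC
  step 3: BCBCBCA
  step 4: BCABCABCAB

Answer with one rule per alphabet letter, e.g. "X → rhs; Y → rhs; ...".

A->B, B->BC, C->A

  step 3 ⇒ step 4: BCBCBCA ⇒ BC·A·BC·A·BC·A·B
    A ↦ B
    B ↦ BC
    C ↦ A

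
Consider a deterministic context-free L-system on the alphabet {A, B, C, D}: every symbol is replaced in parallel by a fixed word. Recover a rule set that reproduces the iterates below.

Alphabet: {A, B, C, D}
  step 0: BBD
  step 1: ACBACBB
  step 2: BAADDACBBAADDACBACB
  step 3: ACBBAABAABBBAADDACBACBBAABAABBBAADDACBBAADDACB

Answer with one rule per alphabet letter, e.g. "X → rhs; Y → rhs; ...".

A->BAA, B->ACB, C->DD, D->B

  step 2 ⇒ step 3: BAADDACBBAADDACBACB ⇒ ACB·BAA·BAA·B·B·BAA·DD·ACB·ACB·BAA·BAA·B·B·BAA·DD·ACB·BAA·DD·ACB
    A ↦ BAA
    B ↦ ACB
    C ↦ DD
    D ↦ B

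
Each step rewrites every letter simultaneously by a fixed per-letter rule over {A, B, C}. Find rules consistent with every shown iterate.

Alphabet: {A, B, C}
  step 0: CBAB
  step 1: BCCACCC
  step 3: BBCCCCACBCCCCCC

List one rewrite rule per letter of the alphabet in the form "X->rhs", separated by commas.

  step 0 ⇒ step 1: CBAB ⇒ B·CC·AC·CC
    A ↦ AC
    B ↦ CC
    C ↦ B

A->AC, B->CC, C->B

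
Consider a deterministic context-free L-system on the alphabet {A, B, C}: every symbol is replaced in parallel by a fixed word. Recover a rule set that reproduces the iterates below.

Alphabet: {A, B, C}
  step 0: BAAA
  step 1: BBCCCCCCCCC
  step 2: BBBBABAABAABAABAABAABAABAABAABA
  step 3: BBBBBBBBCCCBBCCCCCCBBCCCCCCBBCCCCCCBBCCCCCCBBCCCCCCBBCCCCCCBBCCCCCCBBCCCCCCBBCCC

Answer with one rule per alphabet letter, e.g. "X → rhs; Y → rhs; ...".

  step 2 ⇒ step 3: BBBBABAABAABAABAABAABAABAABAABA ⇒ BB·BB·BB·BB·CCC·BB·CCC·CCC·BB·CCC·CCC·BB·CCC·CCC·BB·CCC·CCC·BB·CCC·CCC·BB·CCC·CCC·BB·CCC·CCC·BB·CCC·CCC·BB·CCC
    A ↦ CCC
    B ↦ BB
  step 1 ⇒ step 2: BBCCCCCCCCC ⇒ BB·BB·ABA·ABA·ABA·ABA·ABA·ABA·ABA·ABA·ABA
    C ↦ ABA

A->CCC, B->BB, C->ABA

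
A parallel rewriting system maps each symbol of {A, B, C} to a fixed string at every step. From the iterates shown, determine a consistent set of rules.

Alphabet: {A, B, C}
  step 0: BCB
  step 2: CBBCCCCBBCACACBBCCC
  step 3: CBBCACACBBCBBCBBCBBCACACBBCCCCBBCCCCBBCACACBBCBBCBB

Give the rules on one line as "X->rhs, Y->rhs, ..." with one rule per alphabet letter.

A->CCC, B->CA, C->CBB

  step 2 ⇒ step 3: CBBCCCCBBCACACBBCCC ⇒ CBB·CA·CA·CBB·CBB·CBB·CBB·CA·CA·CBB·CCC·CBB·CCC·CBB·CA·CA·CBB·CBB·CBB
    A ↦ CCC
    B ↦ CA
    C ↦ CBB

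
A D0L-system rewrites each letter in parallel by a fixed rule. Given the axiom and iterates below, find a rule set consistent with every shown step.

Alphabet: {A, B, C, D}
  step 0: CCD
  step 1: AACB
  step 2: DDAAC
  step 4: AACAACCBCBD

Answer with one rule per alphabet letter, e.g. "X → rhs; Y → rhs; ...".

A->D, B->AC, C->A, D->CB

  step 1 ⇒ step 2: AACB ⇒ D·D·A·AC
    A ↦ D
    B ↦ AC
    C ↦ A
  step 0 ⇒ step 1: CCD ⇒ A·A·CB
    D ↦ CB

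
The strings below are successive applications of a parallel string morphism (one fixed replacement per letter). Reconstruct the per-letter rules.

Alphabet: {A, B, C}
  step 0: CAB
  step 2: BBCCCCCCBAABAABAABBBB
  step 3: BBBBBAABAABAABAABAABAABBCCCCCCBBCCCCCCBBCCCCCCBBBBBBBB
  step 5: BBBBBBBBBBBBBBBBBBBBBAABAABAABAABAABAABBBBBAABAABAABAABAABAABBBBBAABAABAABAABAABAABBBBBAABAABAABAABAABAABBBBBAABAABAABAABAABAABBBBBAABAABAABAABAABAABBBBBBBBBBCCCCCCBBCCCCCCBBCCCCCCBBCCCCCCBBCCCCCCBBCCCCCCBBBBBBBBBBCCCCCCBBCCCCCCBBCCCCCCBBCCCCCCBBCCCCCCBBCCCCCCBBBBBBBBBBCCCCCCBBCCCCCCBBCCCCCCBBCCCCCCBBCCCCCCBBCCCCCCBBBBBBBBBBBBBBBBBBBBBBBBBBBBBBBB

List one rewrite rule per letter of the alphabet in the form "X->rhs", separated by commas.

  step 2 ⇒ step 3: BBCCCCCCBAABAABAABBBB ⇒ BB·BB·BAA·BAA·BAA·BAA·BAA·BAA·BB·CCC·CCC·BB·CCC·CCC·BB·CCC·CCC·BB·BB·BB·BB
    A ↦ CCC
    B ↦ BB
    C ↦ BAA

A->CCC, B->BB, C->BAA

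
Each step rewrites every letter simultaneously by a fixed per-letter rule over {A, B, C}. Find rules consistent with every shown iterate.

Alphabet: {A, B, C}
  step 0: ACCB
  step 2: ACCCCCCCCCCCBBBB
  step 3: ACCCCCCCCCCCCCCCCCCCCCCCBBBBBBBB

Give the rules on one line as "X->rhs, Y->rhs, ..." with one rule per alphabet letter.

  step 2 ⇒ step 3: ACCCCCCCCCCCBBBB ⇒ AC·CC·CC·CC·CC·CC·CC·CC·CC·CC·CC·CC·BB·BB·BB·BB
    A ↦ AC
    B ↦ BB
    C ↦ CC

A->AC, B->BB, C->CC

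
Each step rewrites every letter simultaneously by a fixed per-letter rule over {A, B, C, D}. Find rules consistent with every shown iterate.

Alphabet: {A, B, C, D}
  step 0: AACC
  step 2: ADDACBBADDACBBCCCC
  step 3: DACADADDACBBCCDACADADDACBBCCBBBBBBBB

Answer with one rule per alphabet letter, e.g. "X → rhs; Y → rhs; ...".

  step 2 ⇒ step 3: ADDACBBADDACBBCCCC ⇒ DAC·AD·AD·DAC·BB·C·C·DAC·AD·AD·DAC·BB·C·C·BB·BB·BB·BB
    A ↦ DAC
    B ↦ C
    C ↦ BB
    D ↦ AD

A->DAC, B->C, C->BB, D->AD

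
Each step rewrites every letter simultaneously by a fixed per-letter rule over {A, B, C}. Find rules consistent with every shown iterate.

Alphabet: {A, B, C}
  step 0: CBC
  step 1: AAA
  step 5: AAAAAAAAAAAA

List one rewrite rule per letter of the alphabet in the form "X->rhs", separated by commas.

A->BC, B->A, C->A

  step 0 ⇒ step 1: CBC ⇒ A·A·A
    B ↦ A
    C ↦ A
    A ↦ BC  (constrained at step 1)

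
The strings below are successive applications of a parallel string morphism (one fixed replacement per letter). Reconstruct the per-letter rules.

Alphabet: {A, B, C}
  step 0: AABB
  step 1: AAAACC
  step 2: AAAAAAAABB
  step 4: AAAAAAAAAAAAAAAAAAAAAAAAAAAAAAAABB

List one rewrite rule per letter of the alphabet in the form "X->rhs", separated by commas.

A->AA, B->C, C->B

  step 1 ⇒ step 2: AAAACC ⇒ AA·AA·AA·AA·B·B
    A ↦ AA
    C ↦ B
  step 0 ⇒ step 1: AABB ⇒ AA·AA·C·C
    B ↦ C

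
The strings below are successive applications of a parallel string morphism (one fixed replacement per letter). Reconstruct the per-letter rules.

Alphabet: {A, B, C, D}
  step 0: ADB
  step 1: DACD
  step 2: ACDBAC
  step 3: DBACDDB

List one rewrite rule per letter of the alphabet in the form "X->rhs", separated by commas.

A->D, B->D, C->B, D->AC

  step 2 ⇒ step 3: ACDBAC ⇒ D·B·AC·D·D·B
    A ↦ D
    B ↦ D
    C ↦ B
    D ↦ AC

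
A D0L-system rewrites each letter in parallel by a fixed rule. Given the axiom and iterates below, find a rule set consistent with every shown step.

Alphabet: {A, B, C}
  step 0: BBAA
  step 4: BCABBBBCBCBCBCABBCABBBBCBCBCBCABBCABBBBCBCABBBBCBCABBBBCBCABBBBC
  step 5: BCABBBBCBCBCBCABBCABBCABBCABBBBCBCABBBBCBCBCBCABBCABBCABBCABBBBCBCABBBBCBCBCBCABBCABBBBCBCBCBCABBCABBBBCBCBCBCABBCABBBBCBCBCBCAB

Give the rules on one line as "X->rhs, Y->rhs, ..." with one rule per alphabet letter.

A->BB, B->BC, C->AB

  step 4 ⇒ step 5: BCABBBBCBCBCBCABBCABBBBCBCBCBCABBCABBBBCBCABBBBCBCABBBBCBCABBBBC ⇒ BC·AB·BB·BC·BC·BC·BC·AB·BC·AB·BC·AB·BC·AB·BB·BC·BC·AB·BB·BC·BC·BC·BC·AB·BC·AB·BC·AB·BC·AB·BB·BC·BC·AB·BB·BC·BC·BC·BC·AB·BC·AB·BB·BC·BC·BC·BC·AB·BC·AB·BB·BC·BC·BC·BC·AB·BC·AB·BB·BC·BC·BC·BC·AB
    A ↦ BB
    B ↦ BC
    C ↦ AB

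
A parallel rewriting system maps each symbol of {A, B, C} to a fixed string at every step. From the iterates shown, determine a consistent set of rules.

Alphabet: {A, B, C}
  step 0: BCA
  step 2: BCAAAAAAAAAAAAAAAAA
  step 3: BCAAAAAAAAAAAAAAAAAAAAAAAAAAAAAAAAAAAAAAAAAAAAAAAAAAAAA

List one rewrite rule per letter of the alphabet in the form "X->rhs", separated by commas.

  step 2 ⇒ step 3: BCAAAAAAAAAAAAAAAAA ⇒ BCA·A·AAA·AAA·AAA·AAA·AAA·AAA·AAA·AAA·AAA·AAA·AAA·AAA·AAA·AAA·AAA·AAA·AAA
    A ↦ AAA
    B ↦ BCA
    C ↦ A

A->AAA, B->BCA, C->A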